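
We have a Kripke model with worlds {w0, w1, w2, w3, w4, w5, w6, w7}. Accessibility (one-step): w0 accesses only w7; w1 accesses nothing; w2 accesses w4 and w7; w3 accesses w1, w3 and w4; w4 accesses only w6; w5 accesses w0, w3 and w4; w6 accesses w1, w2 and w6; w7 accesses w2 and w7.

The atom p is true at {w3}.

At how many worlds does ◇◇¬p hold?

7

w0: successors {w7}; ◇¬p there: w7:T. ✓
w1: no successors, so ◇◇¬p fails. ✗
w2: successors {w4, w7}; ◇¬p there: w4:T, w7:T. ✓
w3: successors {w1, w3, w4}; ◇¬p there: w1:F, w3:T, w4:T. ✓
w4: successors {w6}; ◇¬p there: w6:T. ✓
w5: successors {w0, w3, w4}; ◇¬p there: w0:T, w3:T, w4:T. ✓
w6: successors {w1, w2, w6}; ◇¬p there: w1:F, w2:T, w6:T. ✓
w7: successors {w2, w7}; ◇¬p there: w2:T, w7:T. ✓
Satisfying worlds: {w0, w2, w3, w4, w5, w6, w7}.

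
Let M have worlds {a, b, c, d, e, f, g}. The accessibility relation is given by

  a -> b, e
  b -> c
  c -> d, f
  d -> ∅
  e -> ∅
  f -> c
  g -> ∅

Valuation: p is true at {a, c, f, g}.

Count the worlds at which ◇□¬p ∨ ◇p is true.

4

a: ◇□¬p is T, ◇p is F. ✓
b: ◇□¬p is F, ◇p is T. ✓
c: ◇□¬p is T, ◇p is T. ✓
d: ◇□¬p is F, ◇p is F. ✗
e: ◇□¬p is F, ◇p is F. ✗
f: ◇□¬p is F, ◇p is T. ✓
g: ◇□¬p is F, ◇p is F. ✗
Satisfying worlds: {a, b, c, f}.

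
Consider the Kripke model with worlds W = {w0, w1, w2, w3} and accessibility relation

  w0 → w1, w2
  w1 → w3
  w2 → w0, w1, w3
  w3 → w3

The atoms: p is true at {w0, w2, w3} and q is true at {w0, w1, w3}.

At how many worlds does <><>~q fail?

3

w0: successors {w1, w2}; <>~q there: w1:F, w2:F. ✗
w1: successors {w3}; <>~q there: w3:F. ✗
w2: successors {w0, w1, w3}; <>~q there: w0:T, w1:F, w3:F. ✓
w3: successors {w3}; <>~q there: w3:F. ✗
Satisfying worlds: {w2}.
So <><>~q fails at the other 3 worlds.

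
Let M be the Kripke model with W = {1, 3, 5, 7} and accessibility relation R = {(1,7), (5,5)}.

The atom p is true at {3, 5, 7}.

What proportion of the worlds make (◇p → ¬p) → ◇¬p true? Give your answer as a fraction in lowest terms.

1: ◇p → ¬p is T, ◇¬p is F. ✗
3: ◇p → ¬p is T, ◇¬p is F. ✗
5: ◇p → ¬p is F, ◇¬p is F. ✓
7: ◇p → ¬p is T, ◇¬p is F. ✗
That's 1 of 4 worlds, so 1/4.

1/4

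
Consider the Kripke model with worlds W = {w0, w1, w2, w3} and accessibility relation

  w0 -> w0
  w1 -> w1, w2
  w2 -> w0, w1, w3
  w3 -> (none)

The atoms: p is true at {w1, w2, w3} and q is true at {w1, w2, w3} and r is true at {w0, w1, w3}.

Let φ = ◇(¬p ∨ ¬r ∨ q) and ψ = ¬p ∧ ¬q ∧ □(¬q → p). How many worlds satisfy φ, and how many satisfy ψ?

For ◇(¬p ∨ ¬r ∨ q):
w0: successors {w0}; ¬p ∨ ¬r ∨ q there: w0:T. ✓
w1: successors {w1, w2}; ¬p ∨ ¬r ∨ q there: w1:T, w2:T. ✓
w2: successors {w0, w1, w3}; ¬p ∨ ¬r ∨ q there: w0:T, w1:T, w3:T. ✓
w3: no successors, so ◇(¬p ∨ ¬r ∨ q) fails. ✗
— 3 worlds.
For ¬p ∧ ¬q ∧ □(¬q → p):
w0: ¬p ∧ ¬q is T, □(¬q → p) is F. ✗
w1: ¬p ∧ ¬q is F, □(¬q → p) is T. ✗
w2: ¬p ∧ ¬q is F, □(¬q → p) is F. ✗
w3: ¬p ∧ ¬q is F, □(¬q → p) is T. ✗
— 0 worlds.

3 and 0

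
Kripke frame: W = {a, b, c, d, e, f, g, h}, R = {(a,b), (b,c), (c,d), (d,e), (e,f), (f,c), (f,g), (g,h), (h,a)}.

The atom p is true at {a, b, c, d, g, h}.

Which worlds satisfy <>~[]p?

a: successors {b}; ~[]p there: b:F. ✗
b: successors {c}; ~[]p there: c:F. ✗
c: successors {d}; ~[]p there: d:T. ✓
d: successors {e}; ~[]p there: e:T. ✓
e: successors {f}; ~[]p there: f:F. ✗
f: successors {c, g}; ~[]p there: c:F, g:F. ✗
g: successors {h}; ~[]p there: h:F. ✗
h: successors {a}; ~[]p there: a:F. ✗

{c, d}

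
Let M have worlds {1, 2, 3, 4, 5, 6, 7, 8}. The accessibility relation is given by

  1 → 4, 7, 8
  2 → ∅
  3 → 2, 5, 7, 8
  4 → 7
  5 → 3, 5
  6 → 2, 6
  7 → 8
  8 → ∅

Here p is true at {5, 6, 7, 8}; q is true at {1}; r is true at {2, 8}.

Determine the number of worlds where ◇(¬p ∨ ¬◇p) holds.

1: successors {4, 7, 8}; ¬p ∨ ¬◇p there: 4:T, 7:F, 8:T. ✓
2: no successors, so ◇(¬p ∨ ¬◇p) fails. ✗
3: successors {2, 5, 7, 8}; ¬p ∨ ¬◇p there: 2:T, 5:F, 7:F, 8:T. ✓
4: successors {7}; ¬p ∨ ¬◇p there: 7:F. ✗
5: successors {3, 5}; ¬p ∨ ¬◇p there: 3:T, 5:F. ✓
6: successors {2, 6}; ¬p ∨ ¬◇p there: 2:T, 6:F. ✓
7: successors {8}; ¬p ∨ ¬◇p there: 8:T. ✓
8: no successors, so ◇(¬p ∨ ¬◇p) fails. ✗
Satisfying worlds: {1, 3, 5, 6, 7}.

5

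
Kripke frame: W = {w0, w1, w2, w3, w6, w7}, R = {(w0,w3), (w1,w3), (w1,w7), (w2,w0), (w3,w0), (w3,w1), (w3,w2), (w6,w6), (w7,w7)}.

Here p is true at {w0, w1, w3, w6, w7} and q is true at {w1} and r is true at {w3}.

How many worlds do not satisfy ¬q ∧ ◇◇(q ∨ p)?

1

w0: ¬q is T, ◇◇(q ∨ p) is T. ✓
w1: ¬q is F, ◇◇(q ∨ p) is T. ✗
w2: ¬q is T, ◇◇(q ∨ p) is T. ✓
w3: ¬q is T, ◇◇(q ∨ p) is T. ✓
w6: ¬q is T, ◇◇(q ∨ p) is T. ✓
w7: ¬q is T, ◇◇(q ∨ p) is T. ✓
Satisfying worlds: {w0, w2, w3, w6, w7}.
So ¬q ∧ ◇◇(q ∨ p) fails at the other 1 world.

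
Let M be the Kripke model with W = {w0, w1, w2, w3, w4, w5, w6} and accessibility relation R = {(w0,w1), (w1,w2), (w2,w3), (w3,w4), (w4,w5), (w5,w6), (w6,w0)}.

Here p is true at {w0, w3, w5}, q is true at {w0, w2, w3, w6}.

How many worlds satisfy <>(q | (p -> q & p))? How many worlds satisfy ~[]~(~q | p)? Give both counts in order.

6 and 5

For <>(q | (p -> q & p)):
w0: successors {w1}; q | (p -> q & p) there: w1:T. ✓
w1: successors {w2}; q | (p -> q & p) there: w2:T. ✓
w2: successors {w3}; q | (p -> q & p) there: w3:T. ✓
w3: successors {w4}; q | (p -> q & p) there: w4:T. ✓
w4: successors {w5}; q | (p -> q & p) there: w5:F. ✗
w5: successors {w6}; q | (p -> q & p) there: w6:T. ✓
w6: successors {w0}; q | (p -> q & p) there: w0:T. ✓
— 6 worlds.
For ~[]~(~q | p):
w0: []~(~q | p) is F. ✓
w1: []~(~q | p) is T. ✗
w2: []~(~q | p) is F. ✓
w3: []~(~q | p) is F. ✓
w4: []~(~q | p) is F. ✓
w5: []~(~q | p) is T. ✗
w6: []~(~q | p) is F. ✓
— 5 worlds.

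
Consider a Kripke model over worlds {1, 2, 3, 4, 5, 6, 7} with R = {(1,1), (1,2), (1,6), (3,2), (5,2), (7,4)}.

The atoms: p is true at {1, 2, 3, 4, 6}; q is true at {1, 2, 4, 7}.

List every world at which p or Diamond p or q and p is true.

{1, 2, 3, 4, 5, 6, 7}

1: p or Diamond p is T, q and p is T. ✓
2: p or Diamond p is T, q and p is T. ✓
3: p or Diamond p is T, q and p is F. ✓
4: p or Diamond p is T, q and p is T. ✓
5: p or Diamond p is T, q and p is F. ✓
6: p or Diamond p is T, q and p is F. ✓
7: p or Diamond p is T, q and p is F. ✓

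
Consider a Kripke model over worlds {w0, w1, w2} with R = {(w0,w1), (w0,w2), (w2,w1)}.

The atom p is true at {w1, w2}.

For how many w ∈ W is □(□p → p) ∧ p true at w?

2

w0: □(□p → p) is T, p is F. ✗
w1: □(□p → p) is T, p is T. ✓
w2: □(□p → p) is T, p is T. ✓
Satisfying worlds: {w1, w2}.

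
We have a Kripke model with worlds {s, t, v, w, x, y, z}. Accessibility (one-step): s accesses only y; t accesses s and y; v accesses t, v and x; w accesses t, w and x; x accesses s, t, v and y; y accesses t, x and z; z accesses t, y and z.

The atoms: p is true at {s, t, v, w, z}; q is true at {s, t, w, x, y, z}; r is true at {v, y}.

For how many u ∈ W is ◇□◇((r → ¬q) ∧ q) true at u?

s: successors {y}; □◇((r → ¬q) ∧ q) there: y:T. ✓
t: successors {s, y}; □◇((r → ¬q) ∧ q) there: s:T, y:T. ✓
v: successors {t, v, x}; □◇((r → ¬q) ∧ q) there: t:F, v:T, x:F. ✓
w: successors {t, w, x}; □◇((r → ¬q) ∧ q) there: t:F, w:T, x:F. ✓
x: successors {s, t, v, y}; □◇((r → ¬q) ∧ q) there: s:T, t:F, v:T, y:T. ✓
y: successors {t, x, z}; □◇((r → ¬q) ∧ q) there: t:F, x:F, z:T. ✓
z: successors {t, y, z}; □◇((r → ¬q) ∧ q) there: t:F, y:T, z:T. ✓
Satisfying worlds: {s, t, v, w, x, y, z}.

7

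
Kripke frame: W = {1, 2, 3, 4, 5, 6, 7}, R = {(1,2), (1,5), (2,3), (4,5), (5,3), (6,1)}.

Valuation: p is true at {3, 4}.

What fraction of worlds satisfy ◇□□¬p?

1: successors {2, 5}; □□¬p there: 2:T, 5:T. ✓
2: successors {3}; □□¬p there: 3:T. ✓
3: no successors, so ◇□□¬p fails. ✗
4: successors {5}; □□¬p there: 5:T. ✓
5: successors {3}; □□¬p there: 3:T. ✓
6: successors {1}; □□¬p there: 1:F. ✗
7: no successors, so ◇□□¬p fails. ✗
That's 4 of 7 worlds, so 4/7.

4/7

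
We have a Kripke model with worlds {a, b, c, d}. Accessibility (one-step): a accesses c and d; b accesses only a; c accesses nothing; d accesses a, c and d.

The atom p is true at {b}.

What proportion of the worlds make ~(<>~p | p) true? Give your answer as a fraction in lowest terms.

a: <>~p | p is T. ✗
b: <>~p | p is T. ✗
c: <>~p | p is F. ✓
d: <>~p | p is T. ✗
That's 1 of 4 worlds, so 1/4.

1/4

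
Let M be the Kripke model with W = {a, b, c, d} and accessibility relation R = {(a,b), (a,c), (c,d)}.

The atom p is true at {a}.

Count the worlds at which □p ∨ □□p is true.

a: □p is F, □□p is F. ✗
b: □p is T, □□p is T. ✓
c: □p is F, □□p is T. ✓
d: □p is T, □□p is T. ✓
Satisfying worlds: {b, c, d}.

3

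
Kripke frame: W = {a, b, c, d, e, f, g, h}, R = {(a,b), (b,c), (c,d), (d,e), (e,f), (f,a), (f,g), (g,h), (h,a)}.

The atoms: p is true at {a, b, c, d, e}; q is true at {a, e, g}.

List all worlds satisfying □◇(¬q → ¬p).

{c, d, e, g}

a: successors {b}; ◇(¬q → ¬p) there: b:F. ✗
b: successors {c}; ◇(¬q → ¬p) there: c:F. ✗
c: successors {d}; ◇(¬q → ¬p) there: d:T. ✓
d: successors {e}; ◇(¬q → ¬p) there: e:T. ✓
e: successors {f}; ◇(¬q → ¬p) there: f:T. ✓
f: successors {a, g}; ◇(¬q → ¬p) there: a:F, g:T. ✗
g: successors {h}; ◇(¬q → ¬p) there: h:T. ✓
h: successors {a}; ◇(¬q → ¬p) there: a:F. ✗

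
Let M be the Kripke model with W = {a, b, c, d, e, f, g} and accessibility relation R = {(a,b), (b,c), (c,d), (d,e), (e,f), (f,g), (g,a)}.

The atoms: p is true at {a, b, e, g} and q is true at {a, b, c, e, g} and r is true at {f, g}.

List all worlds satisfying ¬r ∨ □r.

{a, b, c, d, e, f}

a: ¬r is T, □r is F. ✓
b: ¬r is T, □r is F. ✓
c: ¬r is T, □r is F. ✓
d: ¬r is T, □r is F. ✓
e: ¬r is T, □r is T. ✓
f: ¬r is F, □r is T. ✓
g: ¬r is F, □r is F. ✗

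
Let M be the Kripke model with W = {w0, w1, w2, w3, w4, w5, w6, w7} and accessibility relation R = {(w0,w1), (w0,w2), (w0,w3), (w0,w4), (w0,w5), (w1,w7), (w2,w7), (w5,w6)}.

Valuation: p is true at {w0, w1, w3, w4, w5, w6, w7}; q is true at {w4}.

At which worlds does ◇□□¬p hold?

{w0, w1, w2, w5}

w0: successors {w1, w2, w3, w4, w5}; □□¬p there: w1:T, w2:T, w3:T, w4:T, w5:T. ✓
w1: successors {w7}; □□¬p there: w7:T. ✓
w2: successors {w7}; □□¬p there: w7:T. ✓
w3: no successors, so ◇□□¬p fails. ✗
w4: no successors, so ◇□□¬p fails. ✗
w5: successors {w6}; □□¬p there: w6:T. ✓
w6: no successors, so ◇□□¬p fails. ✗
w7: no successors, so ◇□□¬p fails. ✗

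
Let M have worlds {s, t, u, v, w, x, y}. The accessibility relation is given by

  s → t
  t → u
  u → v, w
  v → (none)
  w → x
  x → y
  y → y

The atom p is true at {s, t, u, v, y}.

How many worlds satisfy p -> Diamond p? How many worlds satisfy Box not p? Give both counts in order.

For p -> Diamond p:
s: p is T, Diamond p is T. ✓
t: p is T, Diamond p is T. ✓
u: p is T, Diamond p is T. ✓
v: p is T, Diamond p is F. ✗
w: p is F, Diamond p is F. ✓
x: p is F, Diamond p is T. ✓
y: p is T, Diamond p is T. ✓
— 6 worlds.
For Box not p:
s: successors {t}; not p there: t:F. ✗
t: successors {u}; not p there: u:F. ✗
u: successors {v, w}; not p there: v:F, w:T. ✗
v: no successors, so Box not p holds vacuously. ✓
w: successors {x}; not p there: x:T. ✓
x: successors {y}; not p there: y:F. ✗
y: successors {y}; not p there: y:F. ✗
— 2 worlds.

6 and 2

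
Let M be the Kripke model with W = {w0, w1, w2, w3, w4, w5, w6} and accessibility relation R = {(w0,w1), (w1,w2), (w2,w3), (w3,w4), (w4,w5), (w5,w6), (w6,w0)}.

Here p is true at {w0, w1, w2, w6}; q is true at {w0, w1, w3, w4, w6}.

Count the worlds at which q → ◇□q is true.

5

w0: q is T, ◇□q is F. ✗
w1: q is T, ◇□q is T. ✓
w2: q is F, ◇□q is T. ✓
w3: q is T, ◇□q is F. ✗
w4: q is T, ◇□q is T. ✓
w5: q is F, ◇□q is T. ✓
w6: q is T, ◇□q is T. ✓
Satisfying worlds: {w1, w2, w4, w5, w6}.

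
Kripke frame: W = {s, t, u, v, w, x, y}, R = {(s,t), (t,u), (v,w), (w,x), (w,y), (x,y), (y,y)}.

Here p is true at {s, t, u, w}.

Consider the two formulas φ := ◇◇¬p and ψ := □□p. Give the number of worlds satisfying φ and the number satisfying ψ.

For ◇◇¬p:
s: successors {t}; ◇¬p there: t:F. ✗
t: successors {u}; ◇¬p there: u:F. ✗
u: no successors, so ◇◇¬p fails. ✗
v: successors {w}; ◇¬p there: w:T. ✓
w: successors {x, y}; ◇¬p there: x:T, y:T. ✓
x: successors {y}; ◇¬p there: y:T. ✓
y: successors {y}; ◇¬p there: y:T. ✓
— 4 worlds.
For □□p:
s: successors {t}; □p there: t:T. ✓
t: successors {u}; □p there: u:T. ✓
u: no successors, so □□p holds vacuously. ✓
v: successors {w}; □p there: w:F. ✗
w: successors {x, y}; □p there: x:F, y:F. ✗
x: successors {y}; □p there: y:F. ✗
y: successors {y}; □p there: y:F. ✗
— 3 worlds.

4 and 3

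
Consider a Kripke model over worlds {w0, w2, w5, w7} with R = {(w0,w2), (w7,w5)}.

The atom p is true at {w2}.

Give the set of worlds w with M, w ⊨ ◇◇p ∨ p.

w0: ◇◇p is F, p is F. ✗
w2: ◇◇p is F, p is T. ✓
w5: ◇◇p is F, p is F. ✗
w7: ◇◇p is F, p is F. ✗

{w2}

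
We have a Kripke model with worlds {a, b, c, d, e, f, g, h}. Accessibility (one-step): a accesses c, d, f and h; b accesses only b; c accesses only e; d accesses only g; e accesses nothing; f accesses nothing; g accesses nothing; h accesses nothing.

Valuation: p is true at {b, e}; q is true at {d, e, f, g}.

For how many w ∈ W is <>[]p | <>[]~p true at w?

a: <>[]p is T, <>[]~p is T. ✓
b: <>[]p is T, <>[]~p is F. ✓
c: <>[]p is T, <>[]~p is T. ✓
d: <>[]p is T, <>[]~p is T. ✓
e: <>[]p is F, <>[]~p is F. ✗
f: <>[]p is F, <>[]~p is F. ✗
g: <>[]p is F, <>[]~p is F. ✗
h: <>[]p is F, <>[]~p is F. ✗
Satisfying worlds: {a, b, c, d}.

4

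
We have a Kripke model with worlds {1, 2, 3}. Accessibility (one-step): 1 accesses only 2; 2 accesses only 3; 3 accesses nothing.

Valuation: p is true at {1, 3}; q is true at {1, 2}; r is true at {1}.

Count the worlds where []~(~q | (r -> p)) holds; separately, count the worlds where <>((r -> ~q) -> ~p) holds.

For []~(~q | (r -> p)):
1: successors {2}; ~(~q | (r -> p)) there: 2:F. ✗
2: successors {3}; ~(~q | (r -> p)) there: 3:F. ✗
3: no successors, so []~(~q | (r -> p)) holds vacuously. ✓
— 1 world.
For <>((r -> ~q) -> ~p):
1: successors {2}; (r -> ~q) -> ~p there: 2:T. ✓
2: successors {3}; (r -> ~q) -> ~p there: 3:F. ✗
3: no successors, so <>((r -> ~q) -> ~p) fails. ✗
— 1 world.

1 and 1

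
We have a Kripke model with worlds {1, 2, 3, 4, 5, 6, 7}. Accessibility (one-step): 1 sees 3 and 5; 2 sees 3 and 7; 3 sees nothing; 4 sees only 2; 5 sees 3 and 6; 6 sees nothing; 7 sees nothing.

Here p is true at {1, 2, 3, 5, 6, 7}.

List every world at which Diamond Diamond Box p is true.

1: successors {3, 5}; Diamond Box p there: 3:F, 5:T. ✓
2: successors {3, 7}; Diamond Box p there: 3:F, 7:F. ✗
3: no successors, so Diamond Diamond Box p fails. ✗
4: successors {2}; Diamond Box p there: 2:T. ✓
5: successors {3, 6}; Diamond Box p there: 3:F, 6:F. ✗
6: no successors, so Diamond Diamond Box p fails. ✗
7: no successors, so Diamond Diamond Box p fails. ✗

{1, 4}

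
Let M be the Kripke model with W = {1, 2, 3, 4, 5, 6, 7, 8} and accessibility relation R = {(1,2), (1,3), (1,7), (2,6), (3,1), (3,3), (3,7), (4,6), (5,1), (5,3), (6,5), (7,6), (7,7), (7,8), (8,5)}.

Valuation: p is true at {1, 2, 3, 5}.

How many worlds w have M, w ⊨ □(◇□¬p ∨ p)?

1: successors {2, 3, 7}; ◇□¬p ∨ p there: 2:T, 3:T, 7:T. ✓
2: successors {6}; ◇□¬p ∨ p there: 6:F. ✗
3: successors {1, 3, 7}; ◇□¬p ∨ p there: 1:T, 3:T, 7:T. ✓
4: successors {6}; ◇□¬p ∨ p there: 6:F. ✗
5: successors {1, 3}; ◇□¬p ∨ p there: 1:T, 3:T. ✓
6: successors {5}; ◇□¬p ∨ p there: 5:T. ✓
7: successors {6, 7, 8}; ◇□¬p ∨ p there: 6:F, 7:T, 8:F. ✗
8: successors {5}; ◇□¬p ∨ p there: 5:T. ✓
Satisfying worlds: {1, 3, 5, 6, 8}.

5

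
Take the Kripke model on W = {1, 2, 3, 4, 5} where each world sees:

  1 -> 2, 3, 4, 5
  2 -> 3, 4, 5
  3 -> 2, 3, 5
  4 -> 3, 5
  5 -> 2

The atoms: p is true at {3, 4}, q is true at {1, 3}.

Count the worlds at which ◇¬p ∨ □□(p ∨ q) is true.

1: ◇¬p is T, □□(p ∨ q) is F. ✓
2: ◇¬p is T, □□(p ∨ q) is F. ✓
3: ◇¬p is T, □□(p ∨ q) is F. ✓
4: ◇¬p is T, □□(p ∨ q) is F. ✓
5: ◇¬p is T, □□(p ∨ q) is F. ✓
Satisfying worlds: {1, 2, 3, 4, 5}.

5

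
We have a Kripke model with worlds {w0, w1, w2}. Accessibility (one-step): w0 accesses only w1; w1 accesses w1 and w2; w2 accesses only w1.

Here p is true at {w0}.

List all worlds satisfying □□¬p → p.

{w0}

w0: □□¬p is T, p is T. ✓
w1: □□¬p is T, p is F. ✗
w2: □□¬p is T, p is F. ✗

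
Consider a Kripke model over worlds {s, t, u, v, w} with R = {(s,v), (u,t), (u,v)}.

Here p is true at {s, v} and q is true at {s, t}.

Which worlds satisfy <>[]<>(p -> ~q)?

{s, u}

s: successors {v}; []<>(p -> ~q) there: v:T. ✓
t: no successors, so <>[]<>(p -> ~q) fails. ✗
u: successors {t, v}; []<>(p -> ~q) there: t:T, v:T. ✓
v: no successors, so <>[]<>(p -> ~q) fails. ✗
w: no successors, so <>[]<>(p -> ~q) fails. ✗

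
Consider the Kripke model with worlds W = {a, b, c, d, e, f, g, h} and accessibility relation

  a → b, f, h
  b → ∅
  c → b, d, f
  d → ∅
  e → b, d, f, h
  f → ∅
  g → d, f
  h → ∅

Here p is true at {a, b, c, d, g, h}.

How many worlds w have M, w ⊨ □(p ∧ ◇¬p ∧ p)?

4

a: successors {b, f, h}; p ∧ ◇¬p ∧ p there: b:F, f:F, h:F. ✗
b: no successors, so □(p ∧ ◇¬p ∧ p) holds vacuously. ✓
c: successors {b, d, f}; p ∧ ◇¬p ∧ p there: b:F, d:F, f:F. ✗
d: no successors, so □(p ∧ ◇¬p ∧ p) holds vacuously. ✓
e: successors {b, d, f, h}; p ∧ ◇¬p ∧ p there: b:F, d:F, f:F, h:F. ✗
f: no successors, so □(p ∧ ◇¬p ∧ p) holds vacuously. ✓
g: successors {d, f}; p ∧ ◇¬p ∧ p there: d:F, f:F. ✗
h: no successors, so □(p ∧ ◇¬p ∧ p) holds vacuously. ✓
Satisfying worlds: {b, d, f, h}.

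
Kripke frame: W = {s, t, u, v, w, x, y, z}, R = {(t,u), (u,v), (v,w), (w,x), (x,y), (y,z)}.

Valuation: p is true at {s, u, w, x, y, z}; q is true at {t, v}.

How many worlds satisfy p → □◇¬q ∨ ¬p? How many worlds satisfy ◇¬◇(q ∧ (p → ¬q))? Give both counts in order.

7 and 5

For p → □◇¬q ∨ ¬p:
s: p is T, □◇¬q ∨ ¬p is T. ✓
t: p is F, □◇¬q ∨ ¬p is T. ✓
u: p is T, □◇¬q ∨ ¬p is T. ✓
v: p is F, □◇¬q ∨ ¬p is T. ✓
w: p is T, □◇¬q ∨ ¬p is T. ✓
x: p is T, □◇¬q ∨ ¬p is T. ✓
y: p is T, □◇¬q ∨ ¬p is F. ✗
z: p is T, □◇¬q ∨ ¬p is T. ✓
— 7 worlds.
For ◇¬◇(q ∧ (p → ¬q)):
s: no successors, so ◇¬◇(q ∧ (p → ¬q)) fails. ✗
t: successors {u}; ¬◇(q ∧ (p → ¬q)) there: u:F. ✗
u: successors {v}; ¬◇(q ∧ (p → ¬q)) there: v:T. ✓
v: successors {w}; ¬◇(q ∧ (p → ¬q)) there: w:T. ✓
w: successors {x}; ¬◇(q ∧ (p → ¬q)) there: x:T. ✓
x: successors {y}; ¬◇(q ∧ (p → ¬q)) there: y:T. ✓
y: successors {z}; ¬◇(q ∧ (p → ¬q)) there: z:T. ✓
z: no successors, so ◇¬◇(q ∧ (p → ¬q)) fails. ✗
— 5 worlds.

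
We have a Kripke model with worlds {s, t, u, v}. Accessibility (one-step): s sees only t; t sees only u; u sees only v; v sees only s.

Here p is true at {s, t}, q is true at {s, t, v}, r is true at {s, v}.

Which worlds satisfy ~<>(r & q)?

{s, t}

s: <>(r & q) is F. ✓
t: <>(r & q) is F. ✓
u: <>(r & q) is T. ✗
v: <>(r & q) is T. ✗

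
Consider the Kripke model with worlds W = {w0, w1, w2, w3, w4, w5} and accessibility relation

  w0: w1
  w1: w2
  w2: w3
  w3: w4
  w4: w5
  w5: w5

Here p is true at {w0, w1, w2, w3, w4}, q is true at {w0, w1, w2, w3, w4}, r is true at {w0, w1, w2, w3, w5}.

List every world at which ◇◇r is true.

{w0, w1, w3, w4, w5}

w0: successors {w1}; ◇r there: w1:T. ✓
w1: successors {w2}; ◇r there: w2:T. ✓
w2: successors {w3}; ◇r there: w3:F. ✗
w3: successors {w4}; ◇r there: w4:T. ✓
w4: successors {w5}; ◇r there: w5:T. ✓
w5: successors {w5}; ◇r there: w5:T. ✓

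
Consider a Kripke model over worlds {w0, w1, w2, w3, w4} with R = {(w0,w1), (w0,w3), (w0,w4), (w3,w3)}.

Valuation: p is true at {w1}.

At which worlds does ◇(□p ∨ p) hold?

w0: successors {w1, w3, w4}; □p ∨ p there: w1:T, w3:F, w4:T. ✓
w1: no successors, so ◇(□p ∨ p) fails. ✗
w2: no successors, so ◇(□p ∨ p) fails. ✗
w3: successors {w3}; □p ∨ p there: w3:F. ✗
w4: no successors, so ◇(□p ∨ p) fails. ✗

{w0}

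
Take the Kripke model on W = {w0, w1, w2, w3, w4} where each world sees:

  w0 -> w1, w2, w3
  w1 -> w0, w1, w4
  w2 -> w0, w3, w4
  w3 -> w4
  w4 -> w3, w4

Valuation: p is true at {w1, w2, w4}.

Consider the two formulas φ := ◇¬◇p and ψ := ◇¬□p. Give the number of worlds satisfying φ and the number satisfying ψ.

0 and 5

For ◇¬◇p:
w0: successors {w1, w2, w3}; ¬◇p there: w1:F, w2:F, w3:F. ✗
w1: successors {w0, w1, w4}; ¬◇p there: w0:F, w1:F, w4:F. ✗
w2: successors {w0, w3, w4}; ¬◇p there: w0:F, w3:F, w4:F. ✗
w3: successors {w4}; ¬◇p there: w4:F. ✗
w4: successors {w3, w4}; ¬◇p there: w3:F, w4:F. ✗
— 0 worlds.
For ◇¬□p:
w0: successors {w1, w2, w3}; ¬□p there: w1:T, w2:T, w3:F. ✓
w1: successors {w0, w1, w4}; ¬□p there: w0:T, w1:T, w4:T. ✓
w2: successors {w0, w3, w4}; ¬□p there: w0:T, w3:F, w4:T. ✓
w3: successors {w4}; ¬□p there: w4:T. ✓
w4: successors {w3, w4}; ¬□p there: w3:F, w4:T. ✓
— 5 worlds.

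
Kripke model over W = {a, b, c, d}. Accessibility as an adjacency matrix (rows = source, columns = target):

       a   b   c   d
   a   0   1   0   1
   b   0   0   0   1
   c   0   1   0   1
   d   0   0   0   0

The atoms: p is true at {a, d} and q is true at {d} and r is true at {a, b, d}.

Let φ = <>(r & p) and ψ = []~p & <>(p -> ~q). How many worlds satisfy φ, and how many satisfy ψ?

3 and 0

For <>(r & p):
a: successors {b, d}; r & p there: b:F, d:T. ✓
b: successors {d}; r & p there: d:T. ✓
c: successors {b, d}; r & p there: b:F, d:T. ✓
d: no successors, so <>(r & p) fails. ✗
— 3 worlds.
For []~p & <>(p -> ~q):
a: []~p is F, <>(p -> ~q) is T. ✗
b: []~p is F, <>(p -> ~q) is F. ✗
c: []~p is F, <>(p -> ~q) is T. ✗
d: []~p is T, <>(p -> ~q) is F. ✗
— 0 worlds.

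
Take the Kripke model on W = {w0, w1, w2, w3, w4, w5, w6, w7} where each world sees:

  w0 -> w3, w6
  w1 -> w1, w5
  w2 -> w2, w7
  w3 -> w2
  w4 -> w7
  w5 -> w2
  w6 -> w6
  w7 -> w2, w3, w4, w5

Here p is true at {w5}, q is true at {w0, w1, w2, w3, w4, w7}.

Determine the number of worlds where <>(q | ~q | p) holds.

8

w0: successors {w3, w6}; q | ~q | p there: w3:T, w6:T. ✓
w1: successors {w1, w5}; q | ~q | p there: w1:T, w5:T. ✓
w2: successors {w2, w7}; q | ~q | p there: w2:T, w7:T. ✓
w3: successors {w2}; q | ~q | p there: w2:T. ✓
w4: successors {w7}; q | ~q | p there: w7:T. ✓
w5: successors {w2}; q | ~q | p there: w2:T. ✓
w6: successors {w6}; q | ~q | p there: w6:T. ✓
w7: successors {w2, w3, w4, w5}; q | ~q | p there: w2:T, w3:T, w4:T, w5:T. ✓
Satisfying worlds: {w0, w1, w2, w3, w4, w5, w6, w7}.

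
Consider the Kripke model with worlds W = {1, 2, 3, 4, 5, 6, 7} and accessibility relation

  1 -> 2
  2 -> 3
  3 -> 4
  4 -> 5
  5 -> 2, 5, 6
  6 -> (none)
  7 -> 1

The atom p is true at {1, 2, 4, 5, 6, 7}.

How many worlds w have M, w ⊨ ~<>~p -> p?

6

1: ~<>~p is T, p is T. ✓
2: ~<>~p is F, p is T. ✓
3: ~<>~p is T, p is F. ✗
4: ~<>~p is T, p is T. ✓
5: ~<>~p is T, p is T. ✓
6: ~<>~p is T, p is T. ✓
7: ~<>~p is T, p is T. ✓
Satisfying worlds: {1, 2, 4, 5, 6, 7}.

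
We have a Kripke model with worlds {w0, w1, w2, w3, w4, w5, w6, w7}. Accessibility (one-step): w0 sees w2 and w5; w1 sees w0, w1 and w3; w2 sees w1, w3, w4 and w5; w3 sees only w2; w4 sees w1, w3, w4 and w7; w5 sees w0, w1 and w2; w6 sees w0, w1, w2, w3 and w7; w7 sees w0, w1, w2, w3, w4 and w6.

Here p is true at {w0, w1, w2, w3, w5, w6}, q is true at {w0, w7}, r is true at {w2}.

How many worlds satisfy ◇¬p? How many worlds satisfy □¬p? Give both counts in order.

For ◇¬p:
w0: successors {w2, w5}; ¬p there: w2:F, w5:F. ✗
w1: successors {w0, w1, w3}; ¬p there: w0:F, w1:F, w3:F. ✗
w2: successors {w1, w3, w4, w5}; ¬p there: w1:F, w3:F, w4:T, w5:F. ✓
w3: successors {w2}; ¬p there: w2:F. ✗
w4: successors {w1, w3, w4, w7}; ¬p there: w1:F, w3:F, w4:T, w7:T. ✓
w5: successors {w0, w1, w2}; ¬p there: w0:F, w1:F, w2:F. ✗
w6: successors {w0, w1, w2, w3, w7}; ¬p there: w0:F, w1:F, w2:F, w3:F, w7:T. ✓
w7: successors {w0, w1, w2, w3, w4, w6}; ¬p there: w0:F, w1:F, w2:F, w3:F, w4:T, w6:F. ✓
— 4 worlds.
For □¬p:
w0: successors {w2, w5}; ¬p there: w2:F, w5:F. ✗
w1: successors {w0, w1, w3}; ¬p there: w0:F, w1:F, w3:F. ✗
w2: successors {w1, w3, w4, w5}; ¬p there: w1:F, w3:F, w4:T, w5:F. ✗
w3: successors {w2}; ¬p there: w2:F. ✗
w4: successors {w1, w3, w4, w7}; ¬p there: w1:F, w3:F, w4:T, w7:T. ✗
w5: successors {w0, w1, w2}; ¬p there: w0:F, w1:F, w2:F. ✗
w6: successors {w0, w1, w2, w3, w7}; ¬p there: w0:F, w1:F, w2:F, w3:F, w7:T. ✗
w7: successors {w0, w1, w2, w3, w4, w6}; ¬p there: w0:F, w1:F, w2:F, w3:F, w4:T, w6:F. ✗
— 0 worlds.

4 and 0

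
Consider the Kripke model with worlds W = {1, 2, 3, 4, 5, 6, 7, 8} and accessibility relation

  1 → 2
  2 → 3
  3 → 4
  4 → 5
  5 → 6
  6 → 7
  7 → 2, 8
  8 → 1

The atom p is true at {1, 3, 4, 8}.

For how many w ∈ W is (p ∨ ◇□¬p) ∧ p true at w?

1: p ∨ ◇□¬p is T, p is T. ✓
2: p ∨ ◇□¬p is F, p is F. ✗
3: p ∨ ◇□¬p is T, p is T. ✓
4: p ∨ ◇□¬p is T, p is T. ✓
5: p ∨ ◇□¬p is T, p is F. ✗
6: p ∨ ◇□¬p is F, p is F. ✗
7: p ∨ ◇□¬p is F, p is F. ✗
8: p ∨ ◇□¬p is T, p is T. ✓
Satisfying worlds: {1, 3, 4, 8}.

4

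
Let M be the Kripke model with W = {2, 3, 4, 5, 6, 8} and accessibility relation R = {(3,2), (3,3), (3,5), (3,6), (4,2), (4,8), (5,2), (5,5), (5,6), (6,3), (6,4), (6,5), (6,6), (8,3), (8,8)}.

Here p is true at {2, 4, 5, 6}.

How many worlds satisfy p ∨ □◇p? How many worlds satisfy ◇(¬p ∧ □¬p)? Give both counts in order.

For p ∨ □◇p:
2: p is T, □◇p is T. ✓
3: p is F, □◇p is F. ✗
4: p is T, □◇p is F. ✓
5: p is T, □◇p is F. ✓
6: p is T, □◇p is T. ✓
8: p is F, □◇p is F. ✗
— 4 worlds.
For ◇(¬p ∧ □¬p):
2: no successors, so ◇(¬p ∧ □¬p) fails. ✗
3: successors {2, 3, 5, 6}; ¬p ∧ □¬p there: 2:F, 3:F, 5:F, 6:F. ✗
4: successors {2, 8}; ¬p ∧ □¬p there: 2:F, 8:T. ✓
5: successors {2, 5, 6}; ¬p ∧ □¬p there: 2:F, 5:F, 6:F. ✗
6: successors {3, 4, 5, 6}; ¬p ∧ □¬p there: 3:F, 4:F, 5:F, 6:F. ✗
8: successors {3, 8}; ¬p ∧ □¬p there: 3:F, 8:T. ✓
— 2 worlds.

4 and 2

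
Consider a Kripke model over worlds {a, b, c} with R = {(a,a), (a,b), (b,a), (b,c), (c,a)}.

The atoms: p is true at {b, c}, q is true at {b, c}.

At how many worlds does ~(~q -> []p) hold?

a: ~q -> []p is F. ✓
b: ~q -> []p is T. ✗
c: ~q -> []p is T. ✗
Satisfying worlds: {a}.

1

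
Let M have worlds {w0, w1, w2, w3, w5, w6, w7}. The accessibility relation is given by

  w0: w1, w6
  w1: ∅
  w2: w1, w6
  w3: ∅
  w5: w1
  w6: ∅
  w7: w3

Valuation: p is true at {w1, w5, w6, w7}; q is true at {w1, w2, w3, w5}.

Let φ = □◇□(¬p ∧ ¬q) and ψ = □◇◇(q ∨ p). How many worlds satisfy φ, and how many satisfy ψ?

3 and 3

For □◇□(¬p ∧ ¬q):
w0: successors {w1, w6}; ◇□(¬p ∧ ¬q) there: w1:F, w6:F. ✗
w1: no successors, so □◇□(¬p ∧ ¬q) holds vacuously. ✓
w2: successors {w1, w6}; ◇□(¬p ∧ ¬q) there: w1:F, w6:F. ✗
w3: no successors, so □◇□(¬p ∧ ¬q) holds vacuously. ✓
w5: successors {w1}; ◇□(¬p ∧ ¬q) there: w1:F. ✗
w6: no successors, so □◇□(¬p ∧ ¬q) holds vacuously. ✓
w7: successors {w3}; ◇□(¬p ∧ ¬q) there: w3:F. ✗
— 3 worlds.
For □◇◇(q ∨ p):
w0: successors {w1, w6}; ◇◇(q ∨ p) there: w1:F, w6:F. ✗
w1: no successors, so □◇◇(q ∨ p) holds vacuously. ✓
w2: successors {w1, w6}; ◇◇(q ∨ p) there: w1:F, w6:F. ✗
w3: no successors, so □◇◇(q ∨ p) holds vacuously. ✓
w5: successors {w1}; ◇◇(q ∨ p) there: w1:F. ✗
w6: no successors, so □◇◇(q ∨ p) holds vacuously. ✓
w7: successors {w3}; ◇◇(q ∨ p) there: w3:F. ✗
— 3 worlds.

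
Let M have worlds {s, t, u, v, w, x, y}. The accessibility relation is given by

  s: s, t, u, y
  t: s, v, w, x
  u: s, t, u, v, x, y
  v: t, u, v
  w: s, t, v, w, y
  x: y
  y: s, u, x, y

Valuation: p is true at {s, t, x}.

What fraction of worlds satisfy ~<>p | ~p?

5/7

s: ~<>p is F, ~p is F. ✗
t: ~<>p is F, ~p is F. ✗
u: ~<>p is F, ~p is T. ✓
v: ~<>p is F, ~p is T. ✓
w: ~<>p is F, ~p is T. ✓
x: ~<>p is T, ~p is F. ✓
y: ~<>p is F, ~p is T. ✓
That's 5 of 7 worlds, so 5/7.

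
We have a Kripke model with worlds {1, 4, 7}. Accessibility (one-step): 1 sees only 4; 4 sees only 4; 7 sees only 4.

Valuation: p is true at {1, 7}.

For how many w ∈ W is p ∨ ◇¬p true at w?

3

1: p is T, ◇¬p is T. ✓
4: p is F, ◇¬p is T. ✓
7: p is T, ◇¬p is T. ✓
Satisfying worlds: {1, 4, 7}.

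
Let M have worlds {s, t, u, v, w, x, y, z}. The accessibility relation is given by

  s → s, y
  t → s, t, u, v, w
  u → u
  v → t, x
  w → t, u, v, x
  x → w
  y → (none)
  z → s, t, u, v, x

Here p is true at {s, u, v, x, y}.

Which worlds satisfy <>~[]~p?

s: successors {s, y}; ~[]~p there: s:T, y:F. ✓
t: successors {s, t, u, v, w}; ~[]~p there: s:T, t:T, u:T, v:T, w:T. ✓
u: successors {u}; ~[]~p there: u:T. ✓
v: successors {t, x}; ~[]~p there: t:T, x:F. ✓
w: successors {t, u, v, x}; ~[]~p there: t:T, u:T, v:T, x:F. ✓
x: successors {w}; ~[]~p there: w:T. ✓
y: no successors, so <>~[]~p fails. ✗
z: successors {s, t, u, v, x}; ~[]~p there: s:T, t:T, u:T, v:T, x:F. ✓

{s, t, u, v, w, x, z}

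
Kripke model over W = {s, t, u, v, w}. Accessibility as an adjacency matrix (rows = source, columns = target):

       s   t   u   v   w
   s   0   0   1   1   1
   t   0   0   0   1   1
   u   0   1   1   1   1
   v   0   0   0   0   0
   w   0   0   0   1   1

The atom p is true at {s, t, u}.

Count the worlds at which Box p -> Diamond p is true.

s: Box p is F, Diamond p is T. ✓
t: Box p is F, Diamond p is F. ✓
u: Box p is F, Diamond p is T. ✓
v: Box p is T, Diamond p is F. ✗
w: Box p is F, Diamond p is F. ✓
Satisfying worlds: {s, t, u, w}.

4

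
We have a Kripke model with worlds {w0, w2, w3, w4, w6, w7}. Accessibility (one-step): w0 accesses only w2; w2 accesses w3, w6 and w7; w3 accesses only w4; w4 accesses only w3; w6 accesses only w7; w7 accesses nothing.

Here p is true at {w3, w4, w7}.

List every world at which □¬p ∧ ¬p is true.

{w0}

w0: □¬p is T, ¬p is T. ✓
w2: □¬p is F, ¬p is T. ✗
w3: □¬p is F, ¬p is F. ✗
w4: □¬p is F, ¬p is F. ✗
w6: □¬p is F, ¬p is T. ✗
w7: □¬p is T, ¬p is F. ✗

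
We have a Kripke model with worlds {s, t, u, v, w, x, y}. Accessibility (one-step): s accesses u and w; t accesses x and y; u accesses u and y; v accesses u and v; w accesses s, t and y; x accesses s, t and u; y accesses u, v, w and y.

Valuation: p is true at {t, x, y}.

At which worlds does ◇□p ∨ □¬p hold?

s: ◇□p is F, □¬p is T. ✓
t: ◇□p is F, □¬p is F. ✗
u: ◇□p is F, □¬p is F. ✗
v: ◇□p is F, □¬p is T. ✓
w: ◇□p is T, □¬p is F. ✓
x: ◇□p is T, □¬p is F. ✓
y: ◇□p is F, □¬p is F. ✗

{s, v, w, x}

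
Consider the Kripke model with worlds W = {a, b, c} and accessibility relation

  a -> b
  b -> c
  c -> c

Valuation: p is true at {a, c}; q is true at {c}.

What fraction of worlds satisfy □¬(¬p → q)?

1/3

a: successors {b}; ¬(¬p → q) there: b:T. ✓
b: successors {c}; ¬(¬p → q) there: c:F. ✗
c: successors {c}; ¬(¬p → q) there: c:F. ✗
That's 1 of 3 worlds, so 1/3.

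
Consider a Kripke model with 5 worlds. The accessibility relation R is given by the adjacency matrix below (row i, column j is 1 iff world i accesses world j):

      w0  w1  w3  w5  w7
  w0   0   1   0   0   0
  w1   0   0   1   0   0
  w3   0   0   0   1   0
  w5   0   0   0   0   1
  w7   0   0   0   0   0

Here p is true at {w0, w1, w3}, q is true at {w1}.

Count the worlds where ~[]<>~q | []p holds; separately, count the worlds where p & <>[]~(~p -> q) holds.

For ~[]<>~q | []p:
w0: ~[]<>~q is F, []p is T. ✓
w1: ~[]<>~q is F, []p is T. ✓
w3: ~[]<>~q is F, []p is F. ✗
w5: ~[]<>~q is T, []p is F. ✓
w7: ~[]<>~q is F, []p is T. ✓
— 4 worlds.
For p & <>[]~(~p -> q):
w0: p is T, <>[]~(~p -> q) is F. ✗
w1: p is T, <>[]~(~p -> q) is T. ✓
w3: p is T, <>[]~(~p -> q) is T. ✓
w5: p is F, <>[]~(~p -> q) is T. ✗
w7: p is F, <>[]~(~p -> q) is F. ✗
— 2 worlds.

4 and 2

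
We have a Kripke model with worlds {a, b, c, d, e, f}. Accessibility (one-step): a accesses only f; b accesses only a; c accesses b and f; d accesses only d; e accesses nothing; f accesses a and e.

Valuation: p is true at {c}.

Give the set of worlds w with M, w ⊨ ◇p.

∅

a: successors {f}; p there: f:F. ✗
b: successors {a}; p there: a:F. ✗
c: successors {b, f}; p there: b:F, f:F. ✗
d: successors {d}; p there: d:F. ✗
e: no successors, so ◇p fails. ✗
f: successors {a, e}; p there: a:F, e:F. ✗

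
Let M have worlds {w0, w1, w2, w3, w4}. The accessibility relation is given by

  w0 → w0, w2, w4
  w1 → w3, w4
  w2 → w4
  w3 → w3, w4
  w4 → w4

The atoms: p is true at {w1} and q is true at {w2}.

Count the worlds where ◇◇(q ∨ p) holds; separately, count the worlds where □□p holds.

For ◇◇(q ∨ p):
w0: successors {w0, w2, w4}; ◇(q ∨ p) there: w0:T, w2:F, w4:F. ✓
w1: successors {w3, w4}; ◇(q ∨ p) there: w3:F, w4:F. ✗
w2: successors {w4}; ◇(q ∨ p) there: w4:F. ✗
w3: successors {w3, w4}; ◇(q ∨ p) there: w3:F, w4:F. ✗
w4: successors {w4}; ◇(q ∨ p) there: w4:F. ✗
— 1 world.
For □□p:
w0: successors {w0, w2, w4}; □p there: w0:F, w2:F, w4:F. ✗
w1: successors {w3, w4}; □p there: w3:F, w4:F. ✗
w2: successors {w4}; □p there: w4:F. ✗
w3: successors {w3, w4}; □p there: w3:F, w4:F. ✗
w4: successors {w4}; □p there: w4:F. ✗
— 0 worlds.

1 and 0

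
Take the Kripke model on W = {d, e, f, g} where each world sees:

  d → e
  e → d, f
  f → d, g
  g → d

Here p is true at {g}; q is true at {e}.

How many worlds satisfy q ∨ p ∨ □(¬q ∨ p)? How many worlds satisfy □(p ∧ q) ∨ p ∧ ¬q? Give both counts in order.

For q ∨ p ∨ □(¬q ∨ p):
d: q is F, p ∨ □(¬q ∨ p) is F. ✗
e: q is T, p ∨ □(¬q ∨ p) is T. ✓
f: q is F, p ∨ □(¬q ∨ p) is T. ✓
g: q is F, p ∨ □(¬q ∨ p) is T. ✓
— 3 worlds.
For □(p ∧ q) ∨ p ∧ ¬q:
d: □(p ∧ q) is F, p ∧ ¬q is F. ✗
e: □(p ∧ q) is F, p ∧ ¬q is F. ✗
f: □(p ∧ q) is F, p ∧ ¬q is F. ✗
g: □(p ∧ q) is F, p ∧ ¬q is T. ✓
— 1 world.

3 and 1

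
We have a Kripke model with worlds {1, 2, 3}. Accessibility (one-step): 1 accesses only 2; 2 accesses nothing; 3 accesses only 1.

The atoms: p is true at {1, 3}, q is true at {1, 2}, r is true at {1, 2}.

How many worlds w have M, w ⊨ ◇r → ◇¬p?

1: ◇r is T, ◇¬p is T. ✓
2: ◇r is F, ◇¬p is F. ✓
3: ◇r is T, ◇¬p is F. ✗
Satisfying worlds: {1, 2}.

2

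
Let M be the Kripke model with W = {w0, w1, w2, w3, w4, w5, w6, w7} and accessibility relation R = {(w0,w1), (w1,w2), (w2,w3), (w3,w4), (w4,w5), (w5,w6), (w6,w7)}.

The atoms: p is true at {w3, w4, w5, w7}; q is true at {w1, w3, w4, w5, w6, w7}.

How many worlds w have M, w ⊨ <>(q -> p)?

5

w0: successors {w1}; q -> p there: w1:F. ✗
w1: successors {w2}; q -> p there: w2:T. ✓
w2: successors {w3}; q -> p there: w3:T. ✓
w3: successors {w4}; q -> p there: w4:T. ✓
w4: successors {w5}; q -> p there: w5:T. ✓
w5: successors {w6}; q -> p there: w6:F. ✗
w6: successors {w7}; q -> p there: w7:T. ✓
w7: no successors, so <>(q -> p) fails. ✗
Satisfying worlds: {w1, w2, w3, w4, w6}.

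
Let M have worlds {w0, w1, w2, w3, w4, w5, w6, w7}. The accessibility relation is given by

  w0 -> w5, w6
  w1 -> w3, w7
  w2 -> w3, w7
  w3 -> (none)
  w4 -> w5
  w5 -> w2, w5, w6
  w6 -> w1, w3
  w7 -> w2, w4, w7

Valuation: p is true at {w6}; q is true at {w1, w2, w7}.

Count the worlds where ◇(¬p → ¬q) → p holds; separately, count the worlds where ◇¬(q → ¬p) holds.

For ◇(¬p → ¬q) → p:
w0: ◇(¬p → ¬q) is T, p is F. ✗
w1: ◇(¬p → ¬q) is T, p is F. ✗
w2: ◇(¬p → ¬q) is T, p is F. ✗
w3: ◇(¬p → ¬q) is F, p is F. ✓
w4: ◇(¬p → ¬q) is T, p is F. ✗
w5: ◇(¬p → ¬q) is T, p is F. ✗
w6: ◇(¬p → ¬q) is T, p is T. ✓
w7: ◇(¬p → ¬q) is T, p is F. ✗
— 2 worlds.
For ◇¬(q → ¬p):
w0: successors {w5, w6}; ¬(q → ¬p) there: w5:F, w6:F. ✗
w1: successors {w3, w7}; ¬(q → ¬p) there: w3:F, w7:F. ✗
w2: successors {w3, w7}; ¬(q → ¬p) there: w3:F, w7:F. ✗
w3: no successors, so ◇¬(q → ¬p) fails. ✗
w4: successors {w5}; ¬(q → ¬p) there: w5:F. ✗
w5: successors {w2, w5, w6}; ¬(q → ¬p) there: w2:F, w5:F, w6:F. ✗
w6: successors {w1, w3}; ¬(q → ¬p) there: w1:F, w3:F. ✗
w7: successors {w2, w4, w7}; ¬(q → ¬p) there: w2:F, w4:F, w7:F. ✗
— 0 worlds.

2 and 0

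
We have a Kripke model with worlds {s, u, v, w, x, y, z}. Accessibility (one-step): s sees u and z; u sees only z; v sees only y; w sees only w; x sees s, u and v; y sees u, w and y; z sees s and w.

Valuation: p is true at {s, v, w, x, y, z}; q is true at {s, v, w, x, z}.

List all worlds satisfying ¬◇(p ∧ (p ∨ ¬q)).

s: ◇(p ∧ (p ∨ ¬q)) is T. ✗
u: ◇(p ∧ (p ∨ ¬q)) is T. ✗
v: ◇(p ∧ (p ∨ ¬q)) is T. ✗
w: ◇(p ∧ (p ∨ ¬q)) is T. ✗
x: ◇(p ∧ (p ∨ ¬q)) is T. ✗
y: ◇(p ∧ (p ∨ ¬q)) is T. ✗
z: ◇(p ∧ (p ∨ ¬q)) is T. ✗

∅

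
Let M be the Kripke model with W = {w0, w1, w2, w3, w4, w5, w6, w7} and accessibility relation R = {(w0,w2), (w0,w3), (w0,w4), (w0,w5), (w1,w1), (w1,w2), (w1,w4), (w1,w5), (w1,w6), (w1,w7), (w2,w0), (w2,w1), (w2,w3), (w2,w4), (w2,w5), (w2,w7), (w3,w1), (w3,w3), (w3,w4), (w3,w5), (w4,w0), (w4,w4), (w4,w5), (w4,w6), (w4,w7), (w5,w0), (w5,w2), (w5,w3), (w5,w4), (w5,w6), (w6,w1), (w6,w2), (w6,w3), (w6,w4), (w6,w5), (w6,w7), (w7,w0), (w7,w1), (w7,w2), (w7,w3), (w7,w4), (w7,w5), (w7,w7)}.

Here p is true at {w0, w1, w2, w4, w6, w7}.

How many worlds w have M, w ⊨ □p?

w0: successors {w2, w3, w4, w5}; p there: w2:T, w3:F, w4:T, w5:F. ✗
w1: successors {w1, w2, w4, w5, w6, w7}; p there: w1:T, w2:T, w4:T, w5:F, w6:T, w7:T. ✗
w2: successors {w0, w1, w3, w4, w5, w7}; p there: w0:T, w1:T, w3:F, w4:T, w5:F, w7:T. ✗
w3: successors {w1, w3, w4, w5}; p there: w1:T, w3:F, w4:T, w5:F. ✗
w4: successors {w0, w4, w5, w6, w7}; p there: w0:T, w4:T, w5:F, w6:T, w7:T. ✗
w5: successors {w0, w2, w3, w4, w6}; p there: w0:T, w2:T, w3:F, w4:T, w6:T. ✗
w6: successors {w1, w2, w3, w4, w5, w7}; p there: w1:T, w2:T, w3:F, w4:T, w5:F, w7:T. ✗
w7: successors {w0, w1, w2, w3, w4, w5, w7}; p there: w0:T, w1:T, w2:T, w3:F, w4:T, w5:F, w7:T. ✗
Satisfying worlds: ∅.

0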